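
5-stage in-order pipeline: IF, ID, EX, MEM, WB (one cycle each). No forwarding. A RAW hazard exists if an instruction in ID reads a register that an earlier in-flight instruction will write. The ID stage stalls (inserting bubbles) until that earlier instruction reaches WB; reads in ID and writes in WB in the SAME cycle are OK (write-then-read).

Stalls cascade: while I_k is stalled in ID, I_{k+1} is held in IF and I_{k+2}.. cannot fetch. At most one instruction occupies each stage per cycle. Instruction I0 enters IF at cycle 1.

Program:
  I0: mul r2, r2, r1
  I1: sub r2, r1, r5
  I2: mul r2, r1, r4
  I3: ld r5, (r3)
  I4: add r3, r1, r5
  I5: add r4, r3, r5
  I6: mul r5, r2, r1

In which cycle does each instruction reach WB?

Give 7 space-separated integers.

I0 mul r2 <- r2,r1: IF@1 ID@2 stall=0 (-) EX@3 MEM@4 WB@5
I1 sub r2 <- r1,r5: IF@2 ID@3 stall=0 (-) EX@4 MEM@5 WB@6
I2 mul r2 <- r1,r4: IF@3 ID@4 stall=0 (-) EX@5 MEM@6 WB@7
I3 ld r5 <- r3: IF@4 ID@5 stall=0 (-) EX@6 MEM@7 WB@8
I4 add r3 <- r1,r5: IF@5 ID@6 stall=2 (RAW on I3.r5 (WB@8)) EX@9 MEM@10 WB@11
I5 add r4 <- r3,r5: IF@6 ID@9 stall=2 (RAW on I4.r3 (WB@11)) EX@12 MEM@13 WB@14
I6 mul r5 <- r2,r1: IF@9 ID@12 stall=0 (-) EX@13 MEM@14 WB@15

Answer: 5 6 7 8 11 14 15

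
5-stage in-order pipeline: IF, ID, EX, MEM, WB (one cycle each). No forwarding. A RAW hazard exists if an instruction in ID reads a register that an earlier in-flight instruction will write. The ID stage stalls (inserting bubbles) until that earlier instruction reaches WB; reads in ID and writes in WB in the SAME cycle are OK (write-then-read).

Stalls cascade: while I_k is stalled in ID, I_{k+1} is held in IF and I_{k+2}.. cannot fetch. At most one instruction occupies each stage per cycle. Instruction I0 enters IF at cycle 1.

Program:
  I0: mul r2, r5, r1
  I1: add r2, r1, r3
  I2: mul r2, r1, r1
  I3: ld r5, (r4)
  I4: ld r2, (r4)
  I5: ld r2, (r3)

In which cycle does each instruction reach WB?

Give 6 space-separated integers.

Answer: 5 6 7 8 9 10

Derivation:
I0 mul r2 <- r5,r1: IF@1 ID@2 stall=0 (-) EX@3 MEM@4 WB@5
I1 add r2 <- r1,r3: IF@2 ID@3 stall=0 (-) EX@4 MEM@5 WB@6
I2 mul r2 <- r1,r1: IF@3 ID@4 stall=0 (-) EX@5 MEM@6 WB@7
I3 ld r5 <- r4: IF@4 ID@5 stall=0 (-) EX@6 MEM@7 WB@8
I4 ld r2 <- r4: IF@5 ID@6 stall=0 (-) EX@7 MEM@8 WB@9
I5 ld r2 <- r3: IF@6 ID@7 stall=0 (-) EX@8 MEM@9 WB@10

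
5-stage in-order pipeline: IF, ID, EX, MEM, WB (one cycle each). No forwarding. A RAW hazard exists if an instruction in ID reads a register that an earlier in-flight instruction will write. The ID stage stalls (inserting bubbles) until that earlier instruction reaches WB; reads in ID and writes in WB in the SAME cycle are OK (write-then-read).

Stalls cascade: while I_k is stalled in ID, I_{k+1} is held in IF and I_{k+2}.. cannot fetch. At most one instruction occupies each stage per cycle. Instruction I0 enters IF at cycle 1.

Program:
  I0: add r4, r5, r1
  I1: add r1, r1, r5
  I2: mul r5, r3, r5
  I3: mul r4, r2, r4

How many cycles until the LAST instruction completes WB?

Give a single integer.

I0 add r4 <- r5,r1: IF@1 ID@2 stall=0 (-) EX@3 MEM@4 WB@5
I1 add r1 <- r1,r5: IF@2 ID@3 stall=0 (-) EX@4 MEM@5 WB@6
I2 mul r5 <- r3,r5: IF@3 ID@4 stall=0 (-) EX@5 MEM@6 WB@7
I3 mul r4 <- r2,r4: IF@4 ID@5 stall=0 (-) EX@6 MEM@7 WB@8

Answer: 8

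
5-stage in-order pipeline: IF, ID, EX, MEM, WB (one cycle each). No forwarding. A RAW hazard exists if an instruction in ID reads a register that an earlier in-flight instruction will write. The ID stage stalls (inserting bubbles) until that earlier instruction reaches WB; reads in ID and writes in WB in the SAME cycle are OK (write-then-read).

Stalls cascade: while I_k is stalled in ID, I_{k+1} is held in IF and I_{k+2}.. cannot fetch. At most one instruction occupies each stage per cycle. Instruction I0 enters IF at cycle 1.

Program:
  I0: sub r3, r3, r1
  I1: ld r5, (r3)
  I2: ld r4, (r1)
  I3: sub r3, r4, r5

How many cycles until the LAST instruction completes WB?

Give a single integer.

Answer: 12

Derivation:
I0 sub r3 <- r3,r1: IF@1 ID@2 stall=0 (-) EX@3 MEM@4 WB@5
I1 ld r5 <- r3: IF@2 ID@3 stall=2 (RAW on I0.r3 (WB@5)) EX@6 MEM@7 WB@8
I2 ld r4 <- r1: IF@3 ID@6 stall=0 (-) EX@7 MEM@8 WB@9
I3 sub r3 <- r4,r5: IF@6 ID@7 stall=2 (RAW on I2.r4 (WB@9)) EX@10 MEM@11 WB@12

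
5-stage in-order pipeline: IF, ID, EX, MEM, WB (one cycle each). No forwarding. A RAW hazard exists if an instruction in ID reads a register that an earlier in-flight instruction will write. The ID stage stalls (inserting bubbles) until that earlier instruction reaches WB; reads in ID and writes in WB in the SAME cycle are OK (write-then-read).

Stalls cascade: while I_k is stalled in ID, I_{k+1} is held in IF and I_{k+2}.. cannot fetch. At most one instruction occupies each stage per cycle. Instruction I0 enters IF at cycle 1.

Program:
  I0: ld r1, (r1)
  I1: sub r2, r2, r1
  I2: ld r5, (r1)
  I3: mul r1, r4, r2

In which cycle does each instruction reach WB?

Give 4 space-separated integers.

Answer: 5 8 9 11

Derivation:
I0 ld r1 <- r1: IF@1 ID@2 stall=0 (-) EX@3 MEM@4 WB@5
I1 sub r2 <- r2,r1: IF@2 ID@3 stall=2 (RAW on I0.r1 (WB@5)) EX@6 MEM@7 WB@8
I2 ld r5 <- r1: IF@3 ID@6 stall=0 (-) EX@7 MEM@8 WB@9
I3 mul r1 <- r4,r2: IF@6 ID@7 stall=1 (RAW on I1.r2 (WB@8)) EX@9 MEM@10 WB@11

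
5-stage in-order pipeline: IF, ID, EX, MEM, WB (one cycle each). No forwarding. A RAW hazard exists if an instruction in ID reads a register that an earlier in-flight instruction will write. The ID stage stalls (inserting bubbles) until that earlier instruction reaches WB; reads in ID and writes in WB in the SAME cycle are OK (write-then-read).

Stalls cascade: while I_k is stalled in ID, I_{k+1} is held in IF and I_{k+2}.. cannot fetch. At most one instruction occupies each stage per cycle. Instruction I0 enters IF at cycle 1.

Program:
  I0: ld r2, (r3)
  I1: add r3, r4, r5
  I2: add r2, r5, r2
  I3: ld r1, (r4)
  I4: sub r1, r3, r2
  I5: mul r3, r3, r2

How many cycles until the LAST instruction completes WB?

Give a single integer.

Answer: 12

Derivation:
I0 ld r2 <- r3: IF@1 ID@2 stall=0 (-) EX@3 MEM@4 WB@5
I1 add r3 <- r4,r5: IF@2 ID@3 stall=0 (-) EX@4 MEM@5 WB@6
I2 add r2 <- r5,r2: IF@3 ID@4 stall=1 (RAW on I0.r2 (WB@5)) EX@6 MEM@7 WB@8
I3 ld r1 <- r4: IF@4 ID@6 stall=0 (-) EX@7 MEM@8 WB@9
I4 sub r1 <- r3,r2: IF@6 ID@7 stall=1 (RAW on I2.r2 (WB@8)) EX@9 MEM@10 WB@11
I5 mul r3 <- r3,r2: IF@7 ID@9 stall=0 (-) EX@10 MEM@11 WB@12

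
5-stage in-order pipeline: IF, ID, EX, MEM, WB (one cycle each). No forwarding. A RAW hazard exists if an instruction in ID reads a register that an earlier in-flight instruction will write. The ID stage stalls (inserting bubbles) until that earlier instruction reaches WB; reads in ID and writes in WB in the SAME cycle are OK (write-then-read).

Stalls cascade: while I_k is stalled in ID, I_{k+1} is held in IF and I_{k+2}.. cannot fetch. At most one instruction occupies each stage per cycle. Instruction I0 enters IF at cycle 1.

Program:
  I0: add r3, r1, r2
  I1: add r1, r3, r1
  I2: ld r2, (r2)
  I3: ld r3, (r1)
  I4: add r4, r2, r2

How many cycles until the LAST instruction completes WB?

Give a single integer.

I0 add r3 <- r1,r2: IF@1 ID@2 stall=0 (-) EX@3 MEM@4 WB@5
I1 add r1 <- r3,r1: IF@2 ID@3 stall=2 (RAW on I0.r3 (WB@5)) EX@6 MEM@7 WB@8
I2 ld r2 <- r2: IF@3 ID@6 stall=0 (-) EX@7 MEM@8 WB@9
I3 ld r3 <- r1: IF@6 ID@7 stall=1 (RAW on I1.r1 (WB@8)) EX@9 MEM@10 WB@11
I4 add r4 <- r2,r2: IF@7 ID@9 stall=0 (-) EX@10 MEM@11 WB@12

Answer: 12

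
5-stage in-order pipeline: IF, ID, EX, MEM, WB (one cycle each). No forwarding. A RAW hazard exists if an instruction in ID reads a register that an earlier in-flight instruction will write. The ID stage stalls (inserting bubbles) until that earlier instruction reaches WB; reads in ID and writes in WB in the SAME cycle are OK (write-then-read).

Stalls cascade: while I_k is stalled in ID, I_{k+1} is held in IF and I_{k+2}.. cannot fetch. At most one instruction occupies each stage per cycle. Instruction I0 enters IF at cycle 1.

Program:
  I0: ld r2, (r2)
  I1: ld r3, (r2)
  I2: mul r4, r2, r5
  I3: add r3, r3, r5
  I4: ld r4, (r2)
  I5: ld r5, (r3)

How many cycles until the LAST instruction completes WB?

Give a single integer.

I0 ld r2 <- r2: IF@1 ID@2 stall=0 (-) EX@3 MEM@4 WB@5
I1 ld r3 <- r2: IF@2 ID@3 stall=2 (RAW on I0.r2 (WB@5)) EX@6 MEM@7 WB@8
I2 mul r4 <- r2,r5: IF@3 ID@6 stall=0 (-) EX@7 MEM@8 WB@9
I3 add r3 <- r3,r5: IF@6 ID@7 stall=1 (RAW on I1.r3 (WB@8)) EX@9 MEM@10 WB@11
I4 ld r4 <- r2: IF@7 ID@9 stall=0 (-) EX@10 MEM@11 WB@12
I5 ld r5 <- r3: IF@9 ID@10 stall=1 (RAW on I3.r3 (WB@11)) EX@12 MEM@13 WB@14

Answer: 14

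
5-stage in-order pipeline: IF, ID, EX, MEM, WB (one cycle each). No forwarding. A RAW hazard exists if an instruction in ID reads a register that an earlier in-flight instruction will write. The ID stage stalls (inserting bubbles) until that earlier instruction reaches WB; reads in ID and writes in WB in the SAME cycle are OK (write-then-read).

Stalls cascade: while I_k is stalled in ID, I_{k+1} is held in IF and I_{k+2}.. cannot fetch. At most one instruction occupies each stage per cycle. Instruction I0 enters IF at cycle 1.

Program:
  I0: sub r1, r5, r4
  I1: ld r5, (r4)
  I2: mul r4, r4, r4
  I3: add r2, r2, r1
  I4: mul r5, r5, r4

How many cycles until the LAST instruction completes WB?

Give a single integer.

Answer: 10

Derivation:
I0 sub r1 <- r5,r4: IF@1 ID@2 stall=0 (-) EX@3 MEM@4 WB@5
I1 ld r5 <- r4: IF@2 ID@3 stall=0 (-) EX@4 MEM@5 WB@6
I2 mul r4 <- r4,r4: IF@3 ID@4 stall=0 (-) EX@5 MEM@6 WB@7
I3 add r2 <- r2,r1: IF@4 ID@5 stall=0 (-) EX@6 MEM@7 WB@8
I4 mul r5 <- r5,r4: IF@5 ID@6 stall=1 (RAW on I2.r4 (WB@7)) EX@8 MEM@9 WB@10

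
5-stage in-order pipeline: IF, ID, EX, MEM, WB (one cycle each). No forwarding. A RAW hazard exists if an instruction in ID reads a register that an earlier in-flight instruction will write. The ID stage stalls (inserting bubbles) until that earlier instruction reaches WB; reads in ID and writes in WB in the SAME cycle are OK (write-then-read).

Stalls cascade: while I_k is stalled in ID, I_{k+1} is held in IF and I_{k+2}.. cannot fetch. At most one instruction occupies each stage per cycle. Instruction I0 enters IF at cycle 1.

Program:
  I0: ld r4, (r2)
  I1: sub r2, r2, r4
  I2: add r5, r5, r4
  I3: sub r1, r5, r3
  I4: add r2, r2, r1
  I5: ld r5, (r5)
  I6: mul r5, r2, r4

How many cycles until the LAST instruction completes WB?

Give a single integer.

Answer: 18

Derivation:
I0 ld r4 <- r2: IF@1 ID@2 stall=0 (-) EX@3 MEM@4 WB@5
I1 sub r2 <- r2,r4: IF@2 ID@3 stall=2 (RAW on I0.r4 (WB@5)) EX@6 MEM@7 WB@8
I2 add r5 <- r5,r4: IF@3 ID@6 stall=0 (-) EX@7 MEM@8 WB@9
I3 sub r1 <- r5,r3: IF@6 ID@7 stall=2 (RAW on I2.r5 (WB@9)) EX@10 MEM@11 WB@12
I4 add r2 <- r2,r1: IF@7 ID@10 stall=2 (RAW on I3.r1 (WB@12)) EX@13 MEM@14 WB@15
I5 ld r5 <- r5: IF@10 ID@13 stall=0 (-) EX@14 MEM@15 WB@16
I6 mul r5 <- r2,r4: IF@13 ID@14 stall=1 (RAW on I4.r2 (WB@15)) EX@16 MEM@17 WB@18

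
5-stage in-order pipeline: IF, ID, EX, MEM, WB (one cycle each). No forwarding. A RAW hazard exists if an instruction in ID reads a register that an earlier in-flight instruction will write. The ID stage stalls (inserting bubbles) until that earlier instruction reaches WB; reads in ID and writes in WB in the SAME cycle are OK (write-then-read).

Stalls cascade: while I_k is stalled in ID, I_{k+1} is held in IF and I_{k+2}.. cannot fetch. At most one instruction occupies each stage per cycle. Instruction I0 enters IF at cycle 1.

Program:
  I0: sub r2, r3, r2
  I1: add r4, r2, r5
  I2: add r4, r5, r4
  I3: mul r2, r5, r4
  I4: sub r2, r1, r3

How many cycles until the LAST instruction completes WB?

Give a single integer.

I0 sub r2 <- r3,r2: IF@1 ID@2 stall=0 (-) EX@3 MEM@4 WB@5
I1 add r4 <- r2,r5: IF@2 ID@3 stall=2 (RAW on I0.r2 (WB@5)) EX@6 MEM@7 WB@8
I2 add r4 <- r5,r4: IF@3 ID@6 stall=2 (RAW on I1.r4 (WB@8)) EX@9 MEM@10 WB@11
I3 mul r2 <- r5,r4: IF@6 ID@9 stall=2 (RAW on I2.r4 (WB@11)) EX@12 MEM@13 WB@14
I4 sub r2 <- r1,r3: IF@9 ID@12 stall=0 (-) EX@13 MEM@14 WB@15

Answer: 15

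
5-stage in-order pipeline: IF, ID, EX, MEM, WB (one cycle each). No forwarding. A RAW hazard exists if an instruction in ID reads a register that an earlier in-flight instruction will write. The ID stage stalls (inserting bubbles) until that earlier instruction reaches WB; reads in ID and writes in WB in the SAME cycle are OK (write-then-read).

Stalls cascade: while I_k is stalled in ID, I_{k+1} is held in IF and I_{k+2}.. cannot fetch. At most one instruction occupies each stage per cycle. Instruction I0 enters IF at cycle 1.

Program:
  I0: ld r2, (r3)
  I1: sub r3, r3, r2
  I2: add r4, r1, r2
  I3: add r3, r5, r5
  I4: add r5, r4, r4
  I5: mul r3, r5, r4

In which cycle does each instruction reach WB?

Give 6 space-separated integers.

Answer: 5 8 9 10 12 15

Derivation:
I0 ld r2 <- r3: IF@1 ID@2 stall=0 (-) EX@3 MEM@4 WB@5
I1 sub r3 <- r3,r2: IF@2 ID@3 stall=2 (RAW on I0.r2 (WB@5)) EX@6 MEM@7 WB@8
I2 add r4 <- r1,r2: IF@3 ID@6 stall=0 (-) EX@7 MEM@8 WB@9
I3 add r3 <- r5,r5: IF@6 ID@7 stall=0 (-) EX@8 MEM@9 WB@10
I4 add r5 <- r4,r4: IF@7 ID@8 stall=1 (RAW on I2.r4 (WB@9)) EX@10 MEM@11 WB@12
I5 mul r3 <- r5,r4: IF@8 ID@10 stall=2 (RAW on I4.r5 (WB@12)) EX@13 MEM@14 WB@15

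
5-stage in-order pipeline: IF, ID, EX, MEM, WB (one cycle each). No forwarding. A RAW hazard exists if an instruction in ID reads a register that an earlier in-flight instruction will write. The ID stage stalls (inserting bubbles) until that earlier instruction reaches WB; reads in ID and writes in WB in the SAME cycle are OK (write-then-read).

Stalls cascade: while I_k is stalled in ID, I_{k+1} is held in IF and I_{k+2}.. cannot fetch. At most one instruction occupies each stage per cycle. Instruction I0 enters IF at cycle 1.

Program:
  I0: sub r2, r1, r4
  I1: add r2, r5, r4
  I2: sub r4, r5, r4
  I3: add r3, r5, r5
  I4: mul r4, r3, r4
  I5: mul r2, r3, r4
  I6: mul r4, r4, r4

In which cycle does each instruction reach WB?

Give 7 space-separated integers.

Answer: 5 6 7 8 11 14 15

Derivation:
I0 sub r2 <- r1,r4: IF@1 ID@2 stall=0 (-) EX@3 MEM@4 WB@5
I1 add r2 <- r5,r4: IF@2 ID@3 stall=0 (-) EX@4 MEM@5 WB@6
I2 sub r4 <- r5,r4: IF@3 ID@4 stall=0 (-) EX@5 MEM@6 WB@7
I3 add r3 <- r5,r5: IF@4 ID@5 stall=0 (-) EX@6 MEM@7 WB@8
I4 mul r4 <- r3,r4: IF@5 ID@6 stall=2 (RAW on I3.r3 (WB@8)) EX@9 MEM@10 WB@11
I5 mul r2 <- r3,r4: IF@6 ID@9 stall=2 (RAW on I4.r4 (WB@11)) EX@12 MEM@13 WB@14
I6 mul r4 <- r4,r4: IF@9 ID@12 stall=0 (-) EX@13 MEM@14 WB@15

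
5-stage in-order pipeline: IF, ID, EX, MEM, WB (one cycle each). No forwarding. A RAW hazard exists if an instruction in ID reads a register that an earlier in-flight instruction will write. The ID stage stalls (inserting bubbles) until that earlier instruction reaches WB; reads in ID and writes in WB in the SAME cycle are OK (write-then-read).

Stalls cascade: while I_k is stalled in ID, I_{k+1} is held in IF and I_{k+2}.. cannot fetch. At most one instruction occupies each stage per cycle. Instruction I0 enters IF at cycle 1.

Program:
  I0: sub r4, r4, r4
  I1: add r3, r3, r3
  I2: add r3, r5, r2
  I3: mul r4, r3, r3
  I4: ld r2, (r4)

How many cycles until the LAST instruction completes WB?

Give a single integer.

I0 sub r4 <- r4,r4: IF@1 ID@2 stall=0 (-) EX@3 MEM@4 WB@5
I1 add r3 <- r3,r3: IF@2 ID@3 stall=0 (-) EX@4 MEM@5 WB@6
I2 add r3 <- r5,r2: IF@3 ID@4 stall=0 (-) EX@5 MEM@6 WB@7
I3 mul r4 <- r3,r3: IF@4 ID@5 stall=2 (RAW on I2.r3 (WB@7)) EX@8 MEM@9 WB@10
I4 ld r2 <- r4: IF@5 ID@8 stall=2 (RAW on I3.r4 (WB@10)) EX@11 MEM@12 WB@13

Answer: 13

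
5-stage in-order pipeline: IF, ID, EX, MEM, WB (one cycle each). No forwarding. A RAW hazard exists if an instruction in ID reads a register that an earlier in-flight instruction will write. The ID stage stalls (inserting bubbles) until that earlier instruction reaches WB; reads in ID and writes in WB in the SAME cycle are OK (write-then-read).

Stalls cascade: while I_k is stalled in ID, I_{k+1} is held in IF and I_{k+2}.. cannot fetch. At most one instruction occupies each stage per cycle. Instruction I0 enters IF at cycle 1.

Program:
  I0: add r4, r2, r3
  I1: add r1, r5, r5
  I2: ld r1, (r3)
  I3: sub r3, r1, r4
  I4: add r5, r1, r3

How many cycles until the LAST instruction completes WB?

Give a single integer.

Answer: 13

Derivation:
I0 add r4 <- r2,r3: IF@1 ID@2 stall=0 (-) EX@3 MEM@4 WB@5
I1 add r1 <- r5,r5: IF@2 ID@3 stall=0 (-) EX@4 MEM@5 WB@6
I2 ld r1 <- r3: IF@3 ID@4 stall=0 (-) EX@5 MEM@6 WB@7
I3 sub r3 <- r1,r4: IF@4 ID@5 stall=2 (RAW on I2.r1 (WB@7)) EX@8 MEM@9 WB@10
I4 add r5 <- r1,r3: IF@5 ID@8 stall=2 (RAW on I3.r3 (WB@10)) EX@11 MEM@12 WB@13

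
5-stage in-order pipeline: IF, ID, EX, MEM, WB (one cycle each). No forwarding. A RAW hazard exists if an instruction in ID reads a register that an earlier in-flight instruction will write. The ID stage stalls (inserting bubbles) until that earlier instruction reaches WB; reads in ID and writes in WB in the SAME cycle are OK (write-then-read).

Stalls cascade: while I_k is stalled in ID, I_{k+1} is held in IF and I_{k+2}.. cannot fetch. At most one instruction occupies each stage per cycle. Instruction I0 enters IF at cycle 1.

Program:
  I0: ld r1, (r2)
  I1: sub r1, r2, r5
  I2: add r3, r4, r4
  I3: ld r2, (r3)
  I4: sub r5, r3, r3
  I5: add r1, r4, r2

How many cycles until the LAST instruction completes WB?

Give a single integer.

Answer: 13

Derivation:
I0 ld r1 <- r2: IF@1 ID@2 stall=0 (-) EX@3 MEM@4 WB@5
I1 sub r1 <- r2,r5: IF@2 ID@3 stall=0 (-) EX@4 MEM@5 WB@6
I2 add r3 <- r4,r4: IF@3 ID@4 stall=0 (-) EX@5 MEM@6 WB@7
I3 ld r2 <- r3: IF@4 ID@5 stall=2 (RAW on I2.r3 (WB@7)) EX@8 MEM@9 WB@10
I4 sub r5 <- r3,r3: IF@5 ID@8 stall=0 (-) EX@9 MEM@10 WB@11
I5 add r1 <- r4,r2: IF@8 ID@9 stall=1 (RAW on I3.r2 (WB@10)) EX@11 MEM@12 WB@13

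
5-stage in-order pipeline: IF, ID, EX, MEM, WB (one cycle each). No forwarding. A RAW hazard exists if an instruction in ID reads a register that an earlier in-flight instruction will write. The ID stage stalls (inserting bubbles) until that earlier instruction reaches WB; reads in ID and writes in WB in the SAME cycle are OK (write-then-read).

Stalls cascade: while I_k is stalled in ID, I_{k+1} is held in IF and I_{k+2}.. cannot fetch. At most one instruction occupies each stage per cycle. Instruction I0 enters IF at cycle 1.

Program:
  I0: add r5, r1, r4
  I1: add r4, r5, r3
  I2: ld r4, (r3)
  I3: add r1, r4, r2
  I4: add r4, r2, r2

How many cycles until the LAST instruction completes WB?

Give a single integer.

I0 add r5 <- r1,r4: IF@1 ID@2 stall=0 (-) EX@3 MEM@4 WB@5
I1 add r4 <- r5,r3: IF@2 ID@3 stall=2 (RAW on I0.r5 (WB@5)) EX@6 MEM@7 WB@8
I2 ld r4 <- r3: IF@3 ID@6 stall=0 (-) EX@7 MEM@8 WB@9
I3 add r1 <- r4,r2: IF@6 ID@7 stall=2 (RAW on I2.r4 (WB@9)) EX@10 MEM@11 WB@12
I4 add r4 <- r2,r2: IF@7 ID@10 stall=0 (-) EX@11 MEM@12 WB@13

Answer: 13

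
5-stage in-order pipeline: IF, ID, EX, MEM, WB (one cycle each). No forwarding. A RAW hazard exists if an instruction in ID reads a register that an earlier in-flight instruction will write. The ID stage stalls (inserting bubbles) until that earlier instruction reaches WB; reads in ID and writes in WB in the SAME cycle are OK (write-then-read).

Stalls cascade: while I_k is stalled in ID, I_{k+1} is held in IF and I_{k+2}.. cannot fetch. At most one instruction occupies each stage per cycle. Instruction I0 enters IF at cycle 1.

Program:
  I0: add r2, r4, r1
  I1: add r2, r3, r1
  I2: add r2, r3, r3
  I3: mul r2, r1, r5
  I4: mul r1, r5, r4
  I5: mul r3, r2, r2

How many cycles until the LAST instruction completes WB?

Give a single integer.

Answer: 11

Derivation:
I0 add r2 <- r4,r1: IF@1 ID@2 stall=0 (-) EX@3 MEM@4 WB@5
I1 add r2 <- r3,r1: IF@2 ID@3 stall=0 (-) EX@4 MEM@5 WB@6
I2 add r2 <- r3,r3: IF@3 ID@4 stall=0 (-) EX@5 MEM@6 WB@7
I3 mul r2 <- r1,r5: IF@4 ID@5 stall=0 (-) EX@6 MEM@7 WB@8
I4 mul r1 <- r5,r4: IF@5 ID@6 stall=0 (-) EX@7 MEM@8 WB@9
I5 mul r3 <- r2,r2: IF@6 ID@7 stall=1 (RAW on I3.r2 (WB@8)) EX@9 MEM@10 WB@11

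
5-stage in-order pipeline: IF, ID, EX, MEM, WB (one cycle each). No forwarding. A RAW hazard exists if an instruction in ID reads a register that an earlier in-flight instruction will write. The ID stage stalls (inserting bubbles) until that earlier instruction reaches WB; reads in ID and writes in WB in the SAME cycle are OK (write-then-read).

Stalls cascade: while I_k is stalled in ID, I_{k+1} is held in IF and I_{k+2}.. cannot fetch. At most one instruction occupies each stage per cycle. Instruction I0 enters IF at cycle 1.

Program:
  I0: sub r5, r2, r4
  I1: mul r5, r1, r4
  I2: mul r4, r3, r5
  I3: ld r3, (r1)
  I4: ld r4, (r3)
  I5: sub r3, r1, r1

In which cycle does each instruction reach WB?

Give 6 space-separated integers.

Answer: 5 6 9 10 13 14

Derivation:
I0 sub r5 <- r2,r4: IF@1 ID@2 stall=0 (-) EX@3 MEM@4 WB@5
I1 mul r5 <- r1,r4: IF@2 ID@3 stall=0 (-) EX@4 MEM@5 WB@6
I2 mul r4 <- r3,r5: IF@3 ID@4 stall=2 (RAW on I1.r5 (WB@6)) EX@7 MEM@8 WB@9
I3 ld r3 <- r1: IF@4 ID@7 stall=0 (-) EX@8 MEM@9 WB@10
I4 ld r4 <- r3: IF@7 ID@8 stall=2 (RAW on I3.r3 (WB@10)) EX@11 MEM@12 WB@13
I5 sub r3 <- r1,r1: IF@8 ID@11 stall=0 (-) EX@12 MEM@13 WB@14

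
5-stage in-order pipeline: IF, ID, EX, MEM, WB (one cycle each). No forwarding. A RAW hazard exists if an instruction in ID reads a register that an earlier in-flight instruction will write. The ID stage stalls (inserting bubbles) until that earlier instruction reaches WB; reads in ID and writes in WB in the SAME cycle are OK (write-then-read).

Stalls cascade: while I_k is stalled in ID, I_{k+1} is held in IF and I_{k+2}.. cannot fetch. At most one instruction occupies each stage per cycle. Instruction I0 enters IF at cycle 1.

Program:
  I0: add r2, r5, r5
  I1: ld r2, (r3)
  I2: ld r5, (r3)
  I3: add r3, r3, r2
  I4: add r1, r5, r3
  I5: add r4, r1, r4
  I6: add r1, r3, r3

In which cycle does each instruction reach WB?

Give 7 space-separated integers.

I0 add r2 <- r5,r5: IF@1 ID@2 stall=0 (-) EX@3 MEM@4 WB@5
I1 ld r2 <- r3: IF@2 ID@3 stall=0 (-) EX@4 MEM@5 WB@6
I2 ld r5 <- r3: IF@3 ID@4 stall=0 (-) EX@5 MEM@6 WB@7
I3 add r3 <- r3,r2: IF@4 ID@5 stall=1 (RAW on I1.r2 (WB@6)) EX@7 MEM@8 WB@9
I4 add r1 <- r5,r3: IF@5 ID@7 stall=2 (RAW on I3.r3 (WB@9)) EX@10 MEM@11 WB@12
I5 add r4 <- r1,r4: IF@7 ID@10 stall=2 (RAW on I4.r1 (WB@12)) EX@13 MEM@14 WB@15
I6 add r1 <- r3,r3: IF@10 ID@13 stall=0 (-) EX@14 MEM@15 WB@16

Answer: 5 6 7 9 12 15 16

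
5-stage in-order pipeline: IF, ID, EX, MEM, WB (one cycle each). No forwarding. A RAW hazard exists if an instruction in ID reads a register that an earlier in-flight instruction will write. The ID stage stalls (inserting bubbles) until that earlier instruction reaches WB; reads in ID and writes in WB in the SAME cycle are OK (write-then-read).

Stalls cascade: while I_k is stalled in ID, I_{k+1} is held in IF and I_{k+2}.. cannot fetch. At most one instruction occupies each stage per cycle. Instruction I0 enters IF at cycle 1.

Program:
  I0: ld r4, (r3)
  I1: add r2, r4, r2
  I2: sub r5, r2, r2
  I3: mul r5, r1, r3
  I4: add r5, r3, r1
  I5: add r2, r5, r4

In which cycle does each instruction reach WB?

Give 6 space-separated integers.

I0 ld r4 <- r3: IF@1 ID@2 stall=0 (-) EX@3 MEM@4 WB@5
I1 add r2 <- r4,r2: IF@2 ID@3 stall=2 (RAW on I0.r4 (WB@5)) EX@6 MEM@7 WB@8
I2 sub r5 <- r2,r2: IF@3 ID@6 stall=2 (RAW on I1.r2 (WB@8)) EX@9 MEM@10 WB@11
I3 mul r5 <- r1,r3: IF@6 ID@9 stall=0 (-) EX@10 MEM@11 WB@12
I4 add r5 <- r3,r1: IF@9 ID@10 stall=0 (-) EX@11 MEM@12 WB@13
I5 add r2 <- r5,r4: IF@10 ID@11 stall=2 (RAW on I4.r5 (WB@13)) EX@14 MEM@15 WB@16

Answer: 5 8 11 12 13 16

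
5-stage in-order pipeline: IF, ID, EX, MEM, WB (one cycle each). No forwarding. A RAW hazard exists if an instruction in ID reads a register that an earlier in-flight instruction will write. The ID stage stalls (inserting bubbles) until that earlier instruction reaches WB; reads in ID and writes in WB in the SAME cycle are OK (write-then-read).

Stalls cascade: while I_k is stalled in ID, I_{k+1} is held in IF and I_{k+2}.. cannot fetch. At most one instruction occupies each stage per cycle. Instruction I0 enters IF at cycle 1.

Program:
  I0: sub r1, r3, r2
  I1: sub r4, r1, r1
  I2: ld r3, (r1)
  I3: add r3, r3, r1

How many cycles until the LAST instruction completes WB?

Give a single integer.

Answer: 12

Derivation:
I0 sub r1 <- r3,r2: IF@1 ID@2 stall=0 (-) EX@3 MEM@4 WB@5
I1 sub r4 <- r1,r1: IF@2 ID@3 stall=2 (RAW on I0.r1 (WB@5)) EX@6 MEM@7 WB@8
I2 ld r3 <- r1: IF@3 ID@6 stall=0 (-) EX@7 MEM@8 WB@9
I3 add r3 <- r3,r1: IF@6 ID@7 stall=2 (RAW on I2.r3 (WB@9)) EX@10 MEM@11 WB@12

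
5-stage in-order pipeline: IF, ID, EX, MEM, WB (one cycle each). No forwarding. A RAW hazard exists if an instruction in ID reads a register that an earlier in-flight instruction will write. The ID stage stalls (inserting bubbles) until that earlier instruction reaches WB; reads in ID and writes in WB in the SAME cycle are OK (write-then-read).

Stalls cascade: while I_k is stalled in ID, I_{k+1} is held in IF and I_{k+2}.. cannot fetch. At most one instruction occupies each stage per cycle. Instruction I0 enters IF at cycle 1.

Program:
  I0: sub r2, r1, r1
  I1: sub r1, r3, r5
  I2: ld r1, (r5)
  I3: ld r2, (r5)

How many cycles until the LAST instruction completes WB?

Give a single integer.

I0 sub r2 <- r1,r1: IF@1 ID@2 stall=0 (-) EX@3 MEM@4 WB@5
I1 sub r1 <- r3,r5: IF@2 ID@3 stall=0 (-) EX@4 MEM@5 WB@6
I2 ld r1 <- r5: IF@3 ID@4 stall=0 (-) EX@5 MEM@6 WB@7
I3 ld r2 <- r5: IF@4 ID@5 stall=0 (-) EX@6 MEM@7 WB@8

Answer: 8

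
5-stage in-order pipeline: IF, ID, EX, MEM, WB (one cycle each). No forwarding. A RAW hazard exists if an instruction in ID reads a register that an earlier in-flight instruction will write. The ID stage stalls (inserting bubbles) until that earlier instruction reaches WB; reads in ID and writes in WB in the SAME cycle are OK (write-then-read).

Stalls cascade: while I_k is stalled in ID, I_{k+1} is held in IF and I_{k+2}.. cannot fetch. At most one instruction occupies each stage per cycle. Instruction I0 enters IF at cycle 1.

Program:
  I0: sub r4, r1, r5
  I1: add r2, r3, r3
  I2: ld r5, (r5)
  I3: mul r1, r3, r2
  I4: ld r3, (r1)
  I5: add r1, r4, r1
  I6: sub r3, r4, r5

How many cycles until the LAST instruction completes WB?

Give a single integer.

I0 sub r4 <- r1,r5: IF@1 ID@2 stall=0 (-) EX@3 MEM@4 WB@5
I1 add r2 <- r3,r3: IF@2 ID@3 stall=0 (-) EX@4 MEM@5 WB@6
I2 ld r5 <- r5: IF@3 ID@4 stall=0 (-) EX@5 MEM@6 WB@7
I3 mul r1 <- r3,r2: IF@4 ID@5 stall=1 (RAW on I1.r2 (WB@6)) EX@7 MEM@8 WB@9
I4 ld r3 <- r1: IF@5 ID@7 stall=2 (RAW on I3.r1 (WB@9)) EX@10 MEM@11 WB@12
I5 add r1 <- r4,r1: IF@7 ID@10 stall=0 (-) EX@11 MEM@12 WB@13
I6 sub r3 <- r4,r5: IF@10 ID@11 stall=0 (-) EX@12 MEM@13 WB@14

Answer: 14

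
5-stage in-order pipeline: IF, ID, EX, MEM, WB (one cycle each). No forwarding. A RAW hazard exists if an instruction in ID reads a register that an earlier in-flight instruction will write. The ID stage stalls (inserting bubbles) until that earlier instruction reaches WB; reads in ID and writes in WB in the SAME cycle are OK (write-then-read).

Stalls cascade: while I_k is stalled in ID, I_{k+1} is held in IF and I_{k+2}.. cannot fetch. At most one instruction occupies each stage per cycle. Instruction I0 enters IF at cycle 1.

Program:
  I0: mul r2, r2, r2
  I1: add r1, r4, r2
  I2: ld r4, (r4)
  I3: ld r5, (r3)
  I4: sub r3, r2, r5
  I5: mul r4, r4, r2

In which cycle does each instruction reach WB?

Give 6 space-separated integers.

I0 mul r2 <- r2,r2: IF@1 ID@2 stall=0 (-) EX@3 MEM@4 WB@5
I1 add r1 <- r4,r2: IF@2 ID@3 stall=2 (RAW on I0.r2 (WB@5)) EX@6 MEM@7 WB@8
I2 ld r4 <- r4: IF@3 ID@6 stall=0 (-) EX@7 MEM@8 WB@9
I3 ld r5 <- r3: IF@6 ID@7 stall=0 (-) EX@8 MEM@9 WB@10
I4 sub r3 <- r2,r5: IF@7 ID@8 stall=2 (RAW on I3.r5 (WB@10)) EX@11 MEM@12 WB@13
I5 mul r4 <- r4,r2: IF@8 ID@11 stall=0 (-) EX@12 MEM@13 WB@14

Answer: 5 8 9 10 13 14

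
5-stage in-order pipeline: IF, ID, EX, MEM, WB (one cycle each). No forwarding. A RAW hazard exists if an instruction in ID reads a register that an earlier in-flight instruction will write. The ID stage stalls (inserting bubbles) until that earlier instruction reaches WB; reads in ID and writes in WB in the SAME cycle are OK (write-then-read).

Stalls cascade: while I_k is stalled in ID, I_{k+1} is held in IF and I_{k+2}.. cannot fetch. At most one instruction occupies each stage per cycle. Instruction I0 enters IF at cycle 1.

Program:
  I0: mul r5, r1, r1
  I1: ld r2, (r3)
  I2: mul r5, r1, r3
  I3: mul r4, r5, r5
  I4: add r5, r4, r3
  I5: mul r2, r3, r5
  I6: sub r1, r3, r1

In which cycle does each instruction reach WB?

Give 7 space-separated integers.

I0 mul r5 <- r1,r1: IF@1 ID@2 stall=0 (-) EX@3 MEM@4 WB@5
I1 ld r2 <- r3: IF@2 ID@3 stall=0 (-) EX@4 MEM@5 WB@6
I2 mul r5 <- r1,r3: IF@3 ID@4 stall=0 (-) EX@5 MEM@6 WB@7
I3 mul r4 <- r5,r5: IF@4 ID@5 stall=2 (RAW on I2.r5 (WB@7)) EX@8 MEM@9 WB@10
I4 add r5 <- r4,r3: IF@5 ID@8 stall=2 (RAW on I3.r4 (WB@10)) EX@11 MEM@12 WB@13
I5 mul r2 <- r3,r5: IF@8 ID@11 stall=2 (RAW on I4.r5 (WB@13)) EX@14 MEM@15 WB@16
I6 sub r1 <- r3,r1: IF@11 ID@14 stall=0 (-) EX@15 MEM@16 WB@17

Answer: 5 6 7 10 13 16 17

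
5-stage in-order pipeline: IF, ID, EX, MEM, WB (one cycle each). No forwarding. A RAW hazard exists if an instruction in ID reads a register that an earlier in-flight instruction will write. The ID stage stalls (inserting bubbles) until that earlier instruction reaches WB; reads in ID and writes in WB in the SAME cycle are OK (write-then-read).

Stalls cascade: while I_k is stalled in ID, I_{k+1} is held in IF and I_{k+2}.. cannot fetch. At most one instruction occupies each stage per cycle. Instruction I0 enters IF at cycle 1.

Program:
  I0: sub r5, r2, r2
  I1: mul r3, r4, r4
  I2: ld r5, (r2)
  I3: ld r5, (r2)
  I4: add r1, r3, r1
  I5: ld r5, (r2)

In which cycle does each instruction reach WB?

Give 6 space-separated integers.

Answer: 5 6 7 8 9 10

Derivation:
I0 sub r5 <- r2,r2: IF@1 ID@2 stall=0 (-) EX@3 MEM@4 WB@5
I1 mul r3 <- r4,r4: IF@2 ID@3 stall=0 (-) EX@4 MEM@5 WB@6
I2 ld r5 <- r2: IF@3 ID@4 stall=0 (-) EX@5 MEM@6 WB@7
I3 ld r5 <- r2: IF@4 ID@5 stall=0 (-) EX@6 MEM@7 WB@8
I4 add r1 <- r3,r1: IF@5 ID@6 stall=0 (-) EX@7 MEM@8 WB@9
I5 ld r5 <- r2: IF@6 ID@7 stall=0 (-) EX@8 MEM@9 WB@10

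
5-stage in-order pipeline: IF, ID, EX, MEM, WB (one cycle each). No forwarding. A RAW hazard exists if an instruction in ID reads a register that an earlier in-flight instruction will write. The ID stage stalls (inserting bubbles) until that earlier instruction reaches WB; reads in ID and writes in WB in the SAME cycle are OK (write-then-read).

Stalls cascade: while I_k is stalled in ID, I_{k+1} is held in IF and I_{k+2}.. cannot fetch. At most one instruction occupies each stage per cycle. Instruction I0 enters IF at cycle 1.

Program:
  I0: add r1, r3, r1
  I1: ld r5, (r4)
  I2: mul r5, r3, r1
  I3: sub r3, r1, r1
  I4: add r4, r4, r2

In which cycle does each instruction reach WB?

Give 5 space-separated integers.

I0 add r1 <- r3,r1: IF@1 ID@2 stall=0 (-) EX@3 MEM@4 WB@5
I1 ld r5 <- r4: IF@2 ID@3 stall=0 (-) EX@4 MEM@5 WB@6
I2 mul r5 <- r3,r1: IF@3 ID@4 stall=1 (RAW on I0.r1 (WB@5)) EX@6 MEM@7 WB@8
I3 sub r3 <- r1,r1: IF@4 ID@6 stall=0 (-) EX@7 MEM@8 WB@9
I4 add r4 <- r4,r2: IF@6 ID@7 stall=0 (-) EX@8 MEM@9 WB@10

Answer: 5 6 8 9 10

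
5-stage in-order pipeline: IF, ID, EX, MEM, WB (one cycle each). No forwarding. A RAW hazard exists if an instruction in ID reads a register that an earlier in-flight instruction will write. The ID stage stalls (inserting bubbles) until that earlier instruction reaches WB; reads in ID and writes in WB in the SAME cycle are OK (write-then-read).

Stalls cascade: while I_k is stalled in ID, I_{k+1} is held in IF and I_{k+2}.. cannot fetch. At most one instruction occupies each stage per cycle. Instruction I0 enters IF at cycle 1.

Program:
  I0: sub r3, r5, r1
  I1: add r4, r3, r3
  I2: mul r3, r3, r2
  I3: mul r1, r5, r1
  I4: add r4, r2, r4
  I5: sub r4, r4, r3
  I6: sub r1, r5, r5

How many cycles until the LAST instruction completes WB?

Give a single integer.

I0 sub r3 <- r5,r1: IF@1 ID@2 stall=0 (-) EX@3 MEM@4 WB@5
I1 add r4 <- r3,r3: IF@2 ID@3 stall=2 (RAW on I0.r3 (WB@5)) EX@6 MEM@7 WB@8
I2 mul r3 <- r3,r2: IF@3 ID@6 stall=0 (-) EX@7 MEM@8 WB@9
I3 mul r1 <- r5,r1: IF@6 ID@7 stall=0 (-) EX@8 MEM@9 WB@10
I4 add r4 <- r2,r4: IF@7 ID@8 stall=0 (-) EX@9 MEM@10 WB@11
I5 sub r4 <- r4,r3: IF@8 ID@9 stall=2 (RAW on I4.r4 (WB@11)) EX@12 MEM@13 WB@14
I6 sub r1 <- r5,r5: IF@9 ID@12 stall=0 (-) EX@13 MEM@14 WB@15

Answer: 15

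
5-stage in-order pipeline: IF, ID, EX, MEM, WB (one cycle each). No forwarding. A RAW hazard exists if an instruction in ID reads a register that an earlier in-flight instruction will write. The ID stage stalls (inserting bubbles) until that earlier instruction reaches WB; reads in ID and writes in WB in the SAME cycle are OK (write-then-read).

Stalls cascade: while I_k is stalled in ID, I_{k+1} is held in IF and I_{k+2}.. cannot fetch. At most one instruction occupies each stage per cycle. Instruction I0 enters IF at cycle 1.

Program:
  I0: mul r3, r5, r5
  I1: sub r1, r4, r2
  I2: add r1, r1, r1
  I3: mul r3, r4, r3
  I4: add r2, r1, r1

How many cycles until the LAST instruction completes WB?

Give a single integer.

I0 mul r3 <- r5,r5: IF@1 ID@2 stall=0 (-) EX@3 MEM@4 WB@5
I1 sub r1 <- r4,r2: IF@2 ID@3 stall=0 (-) EX@4 MEM@5 WB@6
I2 add r1 <- r1,r1: IF@3 ID@4 stall=2 (RAW on I1.r1 (WB@6)) EX@7 MEM@8 WB@9
I3 mul r3 <- r4,r3: IF@4 ID@7 stall=0 (-) EX@8 MEM@9 WB@10
I4 add r2 <- r1,r1: IF@7 ID@8 stall=1 (RAW on I2.r1 (WB@9)) EX@10 MEM@11 WB@12

Answer: 12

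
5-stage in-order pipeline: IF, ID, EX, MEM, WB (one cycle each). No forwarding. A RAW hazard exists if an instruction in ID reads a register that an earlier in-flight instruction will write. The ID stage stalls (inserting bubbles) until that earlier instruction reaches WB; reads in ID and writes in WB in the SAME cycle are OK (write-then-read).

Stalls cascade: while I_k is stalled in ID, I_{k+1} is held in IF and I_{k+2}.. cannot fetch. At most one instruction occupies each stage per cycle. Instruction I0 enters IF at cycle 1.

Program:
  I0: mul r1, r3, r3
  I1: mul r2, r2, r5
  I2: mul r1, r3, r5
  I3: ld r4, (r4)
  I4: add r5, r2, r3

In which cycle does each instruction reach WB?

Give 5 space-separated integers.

Answer: 5 6 7 8 9

Derivation:
I0 mul r1 <- r3,r3: IF@1 ID@2 stall=0 (-) EX@3 MEM@4 WB@5
I1 mul r2 <- r2,r5: IF@2 ID@3 stall=0 (-) EX@4 MEM@5 WB@6
I2 mul r1 <- r3,r5: IF@3 ID@4 stall=0 (-) EX@5 MEM@6 WB@7
I3 ld r4 <- r4: IF@4 ID@5 stall=0 (-) EX@6 MEM@7 WB@8
I4 add r5 <- r2,r3: IF@5 ID@6 stall=0 (-) EX@7 MEM@8 WB@9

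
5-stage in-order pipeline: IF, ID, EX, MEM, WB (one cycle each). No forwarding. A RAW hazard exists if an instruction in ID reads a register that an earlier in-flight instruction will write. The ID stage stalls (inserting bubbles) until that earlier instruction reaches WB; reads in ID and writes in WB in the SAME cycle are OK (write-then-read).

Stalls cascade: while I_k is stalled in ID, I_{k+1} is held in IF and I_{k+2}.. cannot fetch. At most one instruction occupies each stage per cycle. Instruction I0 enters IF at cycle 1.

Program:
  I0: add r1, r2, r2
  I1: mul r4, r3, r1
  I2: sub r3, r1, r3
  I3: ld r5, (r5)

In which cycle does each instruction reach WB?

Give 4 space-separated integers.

I0 add r1 <- r2,r2: IF@1 ID@2 stall=0 (-) EX@3 MEM@4 WB@5
I1 mul r4 <- r3,r1: IF@2 ID@3 stall=2 (RAW on I0.r1 (WB@5)) EX@6 MEM@7 WB@8
I2 sub r3 <- r1,r3: IF@3 ID@6 stall=0 (-) EX@7 MEM@8 WB@9
I3 ld r5 <- r5: IF@6 ID@7 stall=0 (-) EX@8 MEM@9 WB@10

Answer: 5 8 9 10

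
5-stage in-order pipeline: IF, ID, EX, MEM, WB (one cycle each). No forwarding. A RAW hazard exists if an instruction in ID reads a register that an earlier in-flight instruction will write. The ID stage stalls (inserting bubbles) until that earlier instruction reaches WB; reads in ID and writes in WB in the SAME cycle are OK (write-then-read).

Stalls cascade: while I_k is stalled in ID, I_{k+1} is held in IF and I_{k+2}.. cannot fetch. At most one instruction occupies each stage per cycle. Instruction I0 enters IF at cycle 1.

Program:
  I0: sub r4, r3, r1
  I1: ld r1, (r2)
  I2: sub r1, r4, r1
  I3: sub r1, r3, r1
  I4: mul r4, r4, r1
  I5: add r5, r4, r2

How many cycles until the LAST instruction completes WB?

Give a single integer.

Answer: 18

Derivation:
I0 sub r4 <- r3,r1: IF@1 ID@2 stall=0 (-) EX@3 MEM@4 WB@5
I1 ld r1 <- r2: IF@2 ID@3 stall=0 (-) EX@4 MEM@5 WB@6
I2 sub r1 <- r4,r1: IF@3 ID@4 stall=2 (RAW on I1.r1 (WB@6)) EX@7 MEM@8 WB@9
I3 sub r1 <- r3,r1: IF@4 ID@7 stall=2 (RAW on I2.r1 (WB@9)) EX@10 MEM@11 WB@12
I4 mul r4 <- r4,r1: IF@7 ID@10 stall=2 (RAW on I3.r1 (WB@12)) EX@13 MEM@14 WB@15
I5 add r5 <- r4,r2: IF@10 ID@13 stall=2 (RAW on I4.r4 (WB@15)) EX@16 MEM@17 WB@18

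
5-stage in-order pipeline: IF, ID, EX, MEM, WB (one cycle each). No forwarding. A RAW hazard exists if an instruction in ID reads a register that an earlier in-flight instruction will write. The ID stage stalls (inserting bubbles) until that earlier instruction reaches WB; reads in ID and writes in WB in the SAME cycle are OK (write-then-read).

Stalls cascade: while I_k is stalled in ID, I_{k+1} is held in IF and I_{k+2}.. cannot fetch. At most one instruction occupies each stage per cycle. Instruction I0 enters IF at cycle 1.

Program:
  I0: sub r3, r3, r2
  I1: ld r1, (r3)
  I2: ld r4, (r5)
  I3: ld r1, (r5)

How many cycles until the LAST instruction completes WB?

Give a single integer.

Answer: 10

Derivation:
I0 sub r3 <- r3,r2: IF@1 ID@2 stall=0 (-) EX@3 MEM@4 WB@5
I1 ld r1 <- r3: IF@2 ID@3 stall=2 (RAW on I0.r3 (WB@5)) EX@6 MEM@7 WB@8
I2 ld r4 <- r5: IF@3 ID@6 stall=0 (-) EX@7 MEM@8 WB@9
I3 ld r1 <- r5: IF@6 ID@7 stall=0 (-) EX@8 MEM@9 WB@10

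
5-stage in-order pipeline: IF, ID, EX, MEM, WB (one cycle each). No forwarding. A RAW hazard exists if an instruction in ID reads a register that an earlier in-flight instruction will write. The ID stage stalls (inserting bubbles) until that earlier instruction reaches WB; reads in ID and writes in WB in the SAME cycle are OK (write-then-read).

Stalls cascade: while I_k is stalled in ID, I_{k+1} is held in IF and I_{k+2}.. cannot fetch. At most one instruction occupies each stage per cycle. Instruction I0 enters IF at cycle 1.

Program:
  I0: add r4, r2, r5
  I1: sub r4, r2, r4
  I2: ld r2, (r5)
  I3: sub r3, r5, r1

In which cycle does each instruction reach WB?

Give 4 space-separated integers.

I0 add r4 <- r2,r5: IF@1 ID@2 stall=0 (-) EX@3 MEM@4 WB@5
I1 sub r4 <- r2,r4: IF@2 ID@3 stall=2 (RAW on I0.r4 (WB@5)) EX@6 MEM@7 WB@8
I2 ld r2 <- r5: IF@3 ID@6 stall=0 (-) EX@7 MEM@8 WB@9
I3 sub r3 <- r5,r1: IF@6 ID@7 stall=0 (-) EX@8 MEM@9 WB@10

Answer: 5 8 9 10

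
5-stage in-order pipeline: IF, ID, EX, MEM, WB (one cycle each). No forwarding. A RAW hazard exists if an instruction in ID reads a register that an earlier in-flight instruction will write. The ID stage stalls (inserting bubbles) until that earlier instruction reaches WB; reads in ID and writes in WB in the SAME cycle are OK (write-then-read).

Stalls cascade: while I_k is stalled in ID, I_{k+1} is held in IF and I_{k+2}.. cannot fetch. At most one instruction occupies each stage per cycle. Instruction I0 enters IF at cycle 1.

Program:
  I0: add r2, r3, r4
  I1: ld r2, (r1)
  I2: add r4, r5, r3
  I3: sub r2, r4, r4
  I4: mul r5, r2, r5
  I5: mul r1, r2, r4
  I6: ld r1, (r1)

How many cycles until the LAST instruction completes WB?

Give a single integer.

Answer: 17

Derivation:
I0 add r2 <- r3,r4: IF@1 ID@2 stall=0 (-) EX@3 MEM@4 WB@5
I1 ld r2 <- r1: IF@2 ID@3 stall=0 (-) EX@4 MEM@5 WB@6
I2 add r4 <- r5,r3: IF@3 ID@4 stall=0 (-) EX@5 MEM@6 WB@7
I3 sub r2 <- r4,r4: IF@4 ID@5 stall=2 (RAW on I2.r4 (WB@7)) EX@8 MEM@9 WB@10
I4 mul r5 <- r2,r5: IF@5 ID@8 stall=2 (RAW on I3.r2 (WB@10)) EX@11 MEM@12 WB@13
I5 mul r1 <- r2,r4: IF@8 ID@11 stall=0 (-) EX@12 MEM@13 WB@14
I6 ld r1 <- r1: IF@11 ID@12 stall=2 (RAW on I5.r1 (WB@14)) EX@15 MEM@16 WB@17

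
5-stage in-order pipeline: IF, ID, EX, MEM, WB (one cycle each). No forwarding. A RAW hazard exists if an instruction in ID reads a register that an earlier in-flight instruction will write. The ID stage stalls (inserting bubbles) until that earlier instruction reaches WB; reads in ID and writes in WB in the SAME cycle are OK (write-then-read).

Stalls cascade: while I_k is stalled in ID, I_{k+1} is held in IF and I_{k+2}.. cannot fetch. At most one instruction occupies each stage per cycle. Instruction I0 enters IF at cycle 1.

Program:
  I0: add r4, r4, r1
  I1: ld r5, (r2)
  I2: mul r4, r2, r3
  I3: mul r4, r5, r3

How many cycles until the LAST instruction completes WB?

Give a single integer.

Answer: 9

Derivation:
I0 add r4 <- r4,r1: IF@1 ID@2 stall=0 (-) EX@3 MEM@4 WB@5
I1 ld r5 <- r2: IF@2 ID@3 stall=0 (-) EX@4 MEM@5 WB@6
I2 mul r4 <- r2,r3: IF@3 ID@4 stall=0 (-) EX@5 MEM@6 WB@7
I3 mul r4 <- r5,r3: IF@4 ID@5 stall=1 (RAW on I1.r5 (WB@6)) EX@7 MEM@8 WB@9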